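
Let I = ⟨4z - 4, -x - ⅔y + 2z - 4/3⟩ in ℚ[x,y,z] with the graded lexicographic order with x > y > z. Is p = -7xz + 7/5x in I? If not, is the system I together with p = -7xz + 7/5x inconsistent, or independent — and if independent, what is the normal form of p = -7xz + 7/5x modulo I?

First compute the reduced Gröbner basis of I by Buchberger's algorithm.
f_1 = 4z - 4, LT = z.
f_2 = -x - ⅔y + 2z - 4/3, LT = x.

S(f_1,f_2): leading monomials are coprime, so the S-polynomial reduces to 0 (Buchberger's first criterion).
Every S-polynomial of the final basis reduces to 0, so we have a Gröbner basis.
Inter-reduce: drop elements whose leading term is divisible by another's, tail-reduce, and make monic.
Reduced Gröbner basis: {x + ⅔y - ⅔, z - 1}.
Label its elements g_1 = x + ⅔y - ⅔, g_2 = z - 1.

Reduce p = -7xz + 7/5x modulo G:
  leading term xz: subtract (-7z)·g_1 from -7xz + 7/5x → 14/3yz + 7/5x - 14/3z
  leading term yz: subtract (14/3y)·g_2 from 14/3yz + 7/5x - 14/3z → 7/5x + 14/3y - 14/3z
  leading term x: subtract (7/5)·g_1 from 7/5x + 14/3y - 14/3z → 56/15y - 14/3z + 14/15
  leading term y: no divisor's leading term divides it; move 56/15y to the remainder.
  leading term z: subtract (-14/3)·g_2 from -14/3z + 14/15 → -56/15
  leading term 1: no divisor's leading term divides it; move -56/15 to the remainder.
  normal form = 56/15y - 56/15.
The normal form is nonzero, so p ∉ I. Since p minus its normal form lies in I, I + (p) = I + (r) where r = 56/15y - 56/15; decide whether this ideal is the whole ring.
Run Buchberger on G together with r (pairs among the g_i already reduce to 0 since G is a Gröbner basis):
g_1 = x + ⅔y - ⅔, LT = x.
g_2 = z - 1, LT = z.
r = 56/15y - 56/15, LT = y.

S(g_1,g_2): leading monomials are coprime, so the S-polynomial reduces to 0 (Buchberger's first criterion).
S(g_1,r): leading monomials are coprime, so the S-polynomial reduces to 0 (Buchberger's first criterion).
S(g_2,r): leading monomials are coprime, so the S-polynomial reduces to 0 (Buchberger's first criterion).
Every S-polynomial of the final basis reduces to 0, so we have a Gröbner basis.
Inter-reduce: drop elements whose leading term is divisible by another's, tail-reduce, and make monic.
Reduced Gröbner basis: {x, y - 1, z - 1}.
The reduced Gröbner basis of I + (p) is {x, y - 1, z - 1} ≠ {1}, a proper ideal, so the enlarged system stays consistent: p is independent of I, with normal form 56/15y - 56/15.

The remainder on division by a Gröbner basis is unique — it is the normal form.

-7xz + 7/5x is independent of I; its normal form modulo I is 56/15y - 56/15.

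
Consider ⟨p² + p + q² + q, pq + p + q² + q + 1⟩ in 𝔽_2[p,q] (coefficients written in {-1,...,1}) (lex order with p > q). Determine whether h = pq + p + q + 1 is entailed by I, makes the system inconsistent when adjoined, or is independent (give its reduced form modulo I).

First compute the reduced Gröbner basis of I by Buchberger's algorithm.
f_1 = p² + p + q² + q, LT = p².
f_2 = pq + p + q² + q + 1, LT = pq.

S(f_1,f_2): lcm = p²q. S = p² + pq² + p + q³ + q².
  leading term p²: subtract (1)·f_1 from p² + pq² + p + q³ + q² → pq² + q³ + q
  leading term pq²: subtract (q)·f_2 from pq² + q³ + q → pq + q²
  leading term pq: subtract (1)·f_2 from pq + q² → p + q + 1
  leading term p: no divisor's leading term divides it; move p to the remainder.
  leading term q: no divisor's leading term divides it; move q to the remainder.
  leading term 1: no divisor's leading term divides it; move 1 to the remainder.
  remainder p + q + 1 ≠ 0; add k_3 = p + q + 1 to the basis.

S(f_1,k_3): lcm = p². S = pq + q² + q.
  leading term pq: subtract (1)·f_2 from pq + q² + q → p + 1
  leading term p: subtract (1)·k_3 from p + 1 → q
  leading term q: no divisor's leading term divides it; move q to the remainder.
  remainder q ≠ 0; add k_4 = q to the basis.

The other S-polynomials (S(f_2,k_3), S(f_1,k_4), S(f_2,k_4), S(k_3,k_4)) all reduce to 0 modulo the current basis, so we have a Gröbner basis.
Inter-reduce: drop elements whose leading term is divisible by another's, tail-reduce, and make monic.
Reduced Gröbner basis: {p + 1, q}.
Label its elements g_1 = p + 1, g_2 = q.

Reduce h = pq + p + q + 1 modulo G:
  leading term pq: subtract (q)·g_1 from pq + p + q + 1 → p + 1
  leading term p: subtract (1)·g_1 from p + 1 → 0
  normal form = 0.
Since the normal form is 0, h ∈ I.

pq + p + q + 1 lies in I (it reduces to 0).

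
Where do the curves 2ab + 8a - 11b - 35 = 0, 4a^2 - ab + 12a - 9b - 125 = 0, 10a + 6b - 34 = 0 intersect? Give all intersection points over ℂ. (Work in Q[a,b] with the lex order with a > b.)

Compute a lex Gröbner basis by Buchberger's algorithm.
f_1 = 2ab + 8a - 11b - 35, LT = ab.
f_2 = 4a^2 - ab + 12a - 9b - 125, LT = a^2.
f_3 = 10a + 6b - 34, LT = a.

S(f_1,f_2): lcm = a^2b. S = 4a^2 + 1/4ab^2 - 17/2ab - 35/2a + 9/4b^2 + 125/4b.
  reduce S modulo (f_1, f_2, f_3):
  remainder 29/8b^2 - 193/40b - 169/20 ≠ 0; add h_4 = 29/8b^2 - 193/40b - 169/20 to the basis.

S(f_1,f_3): lcm = ab. S = 4a - 3/5b^2 - 21/10b - 35/2.
  reduce S modulo (f_1, f_2, f_3, h_4):
  remainder -7683/1450b - 7683/1450 ≠ 0; add h_5 = -7683/1450b - 7683/1450 to the basis.

The other S-polynomials (S(f_2,f_3), S(f_1,h_4), S(f_2,h_4), S(f_3,h_4), S(f_1,h_5), S(f_2,h_5), S(f_3,h_5), S(h_4,h_5)) all reduce to 0 modulo the current basis, so we have a Gröbner basis.
Inter-reduce: drop elements whose leading term is divisible by another's, tail-reduce, and make monic.
Reduced Gröbner basis: {a - 4, b + 1}.

The lex basis is triangular: the last element involves only b. Solving b + 1 = 0 gives b ∈ {-1}; substituting each value into the earlier elements determines the remaining variables.
  b = -1: the earlier basis element becomes a - 4 = 0, giving a = 4 — point (4, -1).
This is the nonlinear analogue of row-reducing a linear system.

{(4, -1)}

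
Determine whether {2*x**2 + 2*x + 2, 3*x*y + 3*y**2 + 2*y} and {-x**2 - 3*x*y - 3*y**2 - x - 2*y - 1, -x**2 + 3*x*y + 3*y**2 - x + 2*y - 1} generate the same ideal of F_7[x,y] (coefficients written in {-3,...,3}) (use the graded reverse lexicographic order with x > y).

Yes, the ideals are equal.

Since reduced Gröbner bases are canonical representatives of ideals under a given ordering, it suffices to compute and compare them.
Buchberger on the first generating set:
f_1 = 2*x**2 + 2*x + 2, LT = x**2.
f_2 = 3*x*y + 3*y**2 + 2*y, LT = x*y.

S(f_1,f_2): lcm = x**2*y. S = -x*y**2 - 2*x*y + y.
  reduce S modulo (f_1, f_2):
  remainder y**3 - 2*y**2 ≠ 0; add g_3 = y**3 - 2*y**2 to the basis.

The other S-polynomials (S(f_1,g_3), S(f_2,g_3)) all reduce to 0 modulo the current basis, so we have a Gröbner basis.
Inter-reduce: drop elements whose leading term is divisible by another's, tail-reduce, and make monic.
Reduced Gröbner basis: {y**3 - 2*y**2, x**2 + x + 1, x*y + y**2 + 3*y}.

Buchberger on the second generating set:
h_1 = -x**2 - 3*x*y - 3*y**2 - x - 2*y - 1, LT = x**2.
h_2 = -x**2 + 3*x*y + 3*y**2 - x + 2*y - 1, LT = x**2.

S(h_1,h_2): lcm = x**2. S = -x*y - y**2 - 3*y.
  reduce S modulo (h_1, h_2):
  remainder -x*y - y**2 - 3*y ≠ 0; add k_3 = -x*y - y**2 - 3*y to the basis.

S(h_1,k_3): lcm = x**2*y. S = 2*x*y**2 + 3*y**3 - 2*x*y + 2*y**2 + y.
  reduce S modulo (h_1, h_2, k_3):
  remainder y**3 - 2*y**2 ≠ 0; add k_4 = y**3 - 2*y**2 to the basis.

The other S-polynomials (S(h_2,k_3), S(h_1,k_4), S(h_2,k_4), S(k_3,k_4)) all reduce to 0 modulo the current basis, so we have a Gröbner basis.
Inter-reduce: drop elements whose leading term is divisible by another's, tail-reduce, and make monic.
Reduced Gröbner basis: {y**3 - 2*y**2, x**2 + x + 1, x*y + y**2 + 3*y}.

The two bases agree; hence the ideals are identical.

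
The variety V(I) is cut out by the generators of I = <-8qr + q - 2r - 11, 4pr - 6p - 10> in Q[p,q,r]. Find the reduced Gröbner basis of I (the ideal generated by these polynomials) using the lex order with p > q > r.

G = {pq + 14/11p + 20/11q + 5/11, pr - 3/2p - 5/2, qr - 1/8q + 1/4r + 11/8}

f_1 = -8qr + q - 2r - 11, LT = qr.
f_2 = 4pr - 6p - 10, LT = pr.

S(f_1,f_2): lcm = pqr. S = 11/8pq + 1/4pr + 11/8p + 5/2q.
  leading term pq: no divisor's leading term divides it; move 11/8pq to the remainder.
  leading term pr: subtract (1/16)·f_2 from 1/4pr + 11/8p + 5/2q → 7/4p + 5/2q + 5/8
  leading term p: no divisor's leading term divides it; move 7/4p to the remainder.
  leading term q: no divisor's leading term divides it; move 5/2q to the remainder.
  leading term 1: no divisor's leading term divides it; move 5/8 to the remainder.
  remainder 11/8pq + 7/4p + 5/2q + 5/8 ≠ 0; add g_3 = 11/8pq + 7/4p + 5/2q + 5/8 to the basis.

S(f_1,g_3): lcm = pqr. S = -1/8pq - 45/44pr + 11/8p - 20/11qr - 5/11r.
  leading term pq: subtract (-1/11)·g_3 from -1/8pq - 45/44pr + 11/8p - 20/11qr - 5/11r → -45/44pr + 135/88p - 20/11qr + 5/22q - 5/11r + 5/88
  leading term pr: subtract (-45/176)·f_2 from -45/44pr + 135/88p - 20/11qr + 5/22q - 5/11r + 5/88 → -20/11qr + 5/22q - 5/11r - 5/2
  leading term qr: subtract (5/22)·f_1 from -20/11qr + 5/22q - 5/11r - 5/2 → 0
  remainder 0.

S(f_2,g_3): lcm = pqr. S = -3/2pq - 14/11pr - 20/11qr - 5/2q - 5/11r.
  leading term pq: subtract (-12/11)·g_3 from -3/2pq - 14/11pr - 20/11qr - 5/2q - 5/11r → -14/11pr + 21/11p - 20/11qr + 5/22q - 5/11r + 15/22
  leading term pr: subtract (-7/22)·f_2 from -14/11pr + 21/11p - 20/11qr + 5/22q - 5/11r + 15/22 → -20/11qr + 5/22q - 5/11r - 5/2
  leading term qr: subtract (5/22)·f_1 from -20/11qr + 5/22q - 5/11r - 5/2 → 0
  remainder 0.

Every S-polynomial of the final basis reduces to 0, so we have a Gröbner basis.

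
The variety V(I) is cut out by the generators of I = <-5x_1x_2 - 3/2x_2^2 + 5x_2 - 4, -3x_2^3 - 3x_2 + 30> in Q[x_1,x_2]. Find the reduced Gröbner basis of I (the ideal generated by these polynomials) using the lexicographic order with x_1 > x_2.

f_1 = -5x_1x_2 - 3/2x_2^2 + 5x_2 - 4, LT = x_1x_2.
f_2 = -3x_2^3 - 3x_2 + 30, LT = x_2^3.

S(f_1,f_2): lcm = x_1x_2^3. S = -x_1x_2 + 10x_1 + 3/10x_2^4 - x_2^3 + 4/5x_2^2.
  leading term x_1x_2: subtract (1/5)·f_1 from -x_1x_2 + 10x_1 + 3/10x_2^4 - x_2^3 + 4/5x_2^2 → 10x_1 + 3/10x_2^4 - x_2^3 + 11/10x_2^2 - x_2 + 4/5
  leading term x_1: no divisor's leading term divides it; move 10x_1 to the remainder.
  leading term x_2^4: subtract (-1/10x_2)·f_2 from 3/10x_2^4 - x_2^3 + 11/10x_2^2 - x_2 + 4/5 → -x_2^3 + 4/5x_2^2 + 2x_2 + 4/5
  leading term x_2^3: subtract (1/3)·f_2 from -x_2^3 + 4/5x_2^2 + 2x_2 + 4/5 → 4/5x_2^2 + 3x_2 - 46/5
  leading term x_2^2: no divisor's leading term divides it; move 4/5x_2^2 to the remainder.
  leading term x_2: no divisor's leading term divides it; move 3x_2 to the remainder.
  leading term 1: no divisor's leading term divides it; move -46/5 to the remainder.
  remainder 10x_1 + 4/5x_2^2 + 3x_2 - 46/5 ≠ 0; add g_3 = 10x_1 + 4/5x_2^2 + 3x_2 - 46/5 to the basis.

S(f_1,g_3): lcm = x_1x_2. S = -2/25x_2^3 - 2/25x_2 + 4/5.
  leading term x_2^3: subtract (2/75)·f_2 from -2/25x_2^3 - 2/25x_2 + 4/5 → 0
  remainder 0.

S(f_2,g_3): leading monomials are coprime, so the S-polynomial reduces to 0 (Buchberger's first criterion).
Every S-polynomial of the final basis reduces to 0, so we have a Gröbner basis.
Inter-reduce: drop elements whose leading term is divisible by another's, tail-reduce, and make monic.

G = {x_1 + 2/25x_2^2 + 3/10x_2 - 23/25, x_2^3 + x_2 - 10}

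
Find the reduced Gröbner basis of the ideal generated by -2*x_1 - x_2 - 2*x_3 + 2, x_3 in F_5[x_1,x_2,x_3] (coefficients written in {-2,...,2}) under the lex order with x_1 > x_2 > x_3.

G = {x_1 - 2*x_2 - 1, x_3}

f_1 = -2*x_1 - x_2 - 2*x_3 + 2, LT = x_1.
f_2 = x_3, LT = x_3.

S(f_1,f_2): leading monomials are coprime, so the S-polynomial reduces to 0 (Buchberger's first criterion).
Every S-polynomial of the final basis reduces to 0, so we have a Gröbner basis.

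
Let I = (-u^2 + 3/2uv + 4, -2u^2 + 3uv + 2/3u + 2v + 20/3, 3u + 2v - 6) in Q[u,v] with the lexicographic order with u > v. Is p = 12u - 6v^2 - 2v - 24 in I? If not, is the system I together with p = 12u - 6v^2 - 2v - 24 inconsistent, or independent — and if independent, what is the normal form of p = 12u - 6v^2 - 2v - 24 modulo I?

First compute the reduced Gröbner basis of I by Buchberger's algorithm.
f_1 = -u^2 + 3/2uv + 4, LT = u^2.
f_2 = -2u^2 + 3uv + 2/3u + 2v + 20/3, LT = u^2.
f_3 = 3u + 2v - 6, LT = u.

S(f_1,f_2): lcm = u^2. S = 1/3u + v - 2/3.
  leading term u: subtract (1/9)·f_3 from 1/3u + v - 2/3 → 7/9v
  leading term v: no divisor's leading term divides it; move 7/9v to the remainder.
  remainder 7/9v ≠ 0; add h_4 = 7/9v to the basis.

S(f_1,f_3): lcm = u^2. S = -13/6uv + 2u - 4.
  leading term uv: subtract (-13/18v)·f_3 from -13/6uv + 2u - 4 → 2u + 13/9v^2 - 13/3v - 4
  leading term u: subtract (2/3)·f_3 from 2u + 13/9v^2 - 13/3v - 4 → 13/9v^2 - 17/3v
  leading term v^2: subtract (13/7v)·h_4 from 13/9v^2 - 17/3v → -17/3v
  leading term v: subtract (-51/7)·h_4 from -17/3v → 0
  remainder 0.

S(f_2,f_3): lcm = u^2. S = -13/6uv + 5/3u - v - 10/3.
  leading term uv: subtract (-13/18v)·f_3 from -13/6uv + 5/3u - v - 10/3 → 5/3u + 13/9v^2 - 16/3v - 10/3
  leading term u: subtract (5/9)·f_3 from 5/3u + 13/9v^2 - 16/3v - 10/3 → 13/9v^2 - 58/9v
  leading term v^2: subtract (13/7v)·h_4 from 13/9v^2 - 58/9v → -58/9v
  leading term v: subtract (-58/7)·h_4 from -58/9v → 0
  remainder 0.

S(f_1,h_4): leading monomials are coprime, so the S-polynomial reduces to 0 (Buchberger's first criterion).
S(f_2,h_4): leading monomials are coprime, so the S-polynomial reduces to 0 (Buchberger's first criterion).
S(f_3,h_4): leading monomials are coprime, so the S-polynomial reduces to 0 (Buchberger's first criterion).
Every S-polynomial of the final basis reduces to 0, so we have a Gröbner basis.
Inter-reduce: drop elements whose leading term is divisible by another's, tail-reduce, and make monic.
Reduced Gröbner basis: {u - 2, v}.
Label its elements g_1 = u - 2, g_2 = v.

Reduce p = 12u - 6v^2 - 2v - 24 modulo G:
  leading term u: subtract (12)·g_1 from 12u - 6v^2 - 2v - 24 → -6v^2 - 2v
  leading term v^2: subtract (-6v)·g_2 from -6v^2 - 2v → -2v
  leading term v: subtract (-2)·g_2 from -2v → 0
  normal form = 0.
Since the normal form is 0, p ∈ I.

12u - 6v^2 - 2v - 24 lies in I (it reduces to 0).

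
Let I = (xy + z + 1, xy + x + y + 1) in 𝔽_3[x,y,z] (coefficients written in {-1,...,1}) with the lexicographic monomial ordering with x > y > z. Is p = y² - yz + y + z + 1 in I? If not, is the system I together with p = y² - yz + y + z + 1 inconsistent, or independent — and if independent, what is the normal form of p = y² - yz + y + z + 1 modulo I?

First compute the reduced Gröbner basis of I by Buchberger's algorithm.
f_1 = xy + z + 1, LT = xy.
f_2 = xy + x + y + 1, LT = xy.

S(f_1,f_2): lcm = xy. S = -x - y + z.
  leading term x: no divisor's leading term divides it; move -x to the remainder.
  leading term y: no divisor's leading term divides it; move -y to the remainder.
  leading term z: no divisor's leading term divides it; move z to the remainder.
  remainder -x - y + z ≠ 0; add h_3 = -x - y + z to the basis.

S(f_1,h_3): lcm = xy. S = -y² + yz + z + 1.
  leading term y²: no divisor's leading term divides it; move -y² to the remainder.
  leading term yz: no divisor's leading term divides it; move yz to the remainder.
  leading term z: no divisor's leading term divides it; move z to the remainder.
  leading term 1: no divisor's leading term divides it; move 1 to the remainder.
  remainder -y² + yz + z + 1 ≠ 0; add h_4 = -y² + yz + z + 1 to the basis.

The other S-polynomials (S(f_2,h_3), S(f_1,h_4), S(f_2,h_4), S(h_3,h_4)) all reduce to 0 modulo the current basis, so we have a Gröbner basis.
Inter-reduce: drop elements whose leading term is divisible by another's, tail-reduce, and make monic.
Reduced Gröbner basis: {x + y - z, y² - yz - z - 1}.
Label its elements g_1 = x + y - z, g_2 = y² - yz - z - 1.

Reduce p = y² - yz + y + z + 1 modulo G:
  leading term y²: subtract (1)·g_2 from y² - yz + y + z + 1 → y - z - 1
  leading term y: no divisor's leading term divides it; move y to the remainder.
  leading term z: no divisor's leading term divides it; move -z to the remainder.
  leading term 1: no divisor's leading term divides it; move -1 to the remainder.
  normal form = y - z - 1.
The normal form is nonzero, so p ∉ I. Since p minus its normal form lies in I, I + (p) = I + (r) where r = y - z - 1; decide whether this ideal is the whole ring.
Run Buchberger on G together with r (pairs among the g_i already reduce to 0 since G is a Gröbner basis):
g_1 = x + y - z, LT = x.
g_2 = y² - yz - z - 1, LT = y².
r = y - z - 1, LT = y.

The S-polynomials (S(g_1,g_2), S(g_1,r), S(g_2,r)) all reduce to 0 modulo the current basis, so we have a Gröbner basis.
Inter-reduce: drop elements whose leading term is divisible by another's, tail-reduce, and make monic.
Reduced Gröbner basis: {x + 1, y - z - 1}.
The reduced Gröbner basis of I + (p) is {x + 1, y - z - 1} ≠ {1}, a proper ideal, so the enlarged system stays consistent: p is independent of I, with normal form y - z - 1.

Ideal membership is decidable via reduction modulo a Gröbner basis.

y² - yz + y + z + 1 is independent of I; its normal form modulo I is y - z - 1.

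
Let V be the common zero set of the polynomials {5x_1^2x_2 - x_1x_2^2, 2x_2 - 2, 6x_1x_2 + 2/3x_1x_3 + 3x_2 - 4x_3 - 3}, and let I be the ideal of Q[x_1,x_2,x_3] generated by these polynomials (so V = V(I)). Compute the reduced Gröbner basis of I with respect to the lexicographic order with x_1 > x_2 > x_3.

f_1 = 5x_1^2x_2 - x_1x_2^2, LT = x_1^2x_2.
f_2 = 2x_2 - 2, LT = x_2.
f_3 = 6x_1x_2 + 2/3x_1x_3 + 3x_2 - 4x_3 - 3, LT = x_1x_2.

S(f_1,f_2): lcm = x_1^2x_2. S = x_1^2 - 1/5x_1x_2^2.
  leading term x_1^2: no divisor's leading term divides it; move x_1^2 to the remainder.
  leading term x_1x_2^2: subtract (-1/10x_1x_2)·f_2 from -1/5x_1x_2^2 → -1/5x_1x_2
  leading term x_1x_2: subtract (-1/10x_1)·f_2 from -1/5x_1x_2 → -1/5x_1
  leading term x_1: no divisor's leading term divides it; move -1/5x_1 to the remainder.
  remainder x_1^2 - 1/5x_1 ≠ 0; add g_4 = x_1^2 - 1/5x_1 to the basis.

S(f_1,f_3): lcm = x_1^2x_2. S = -1/9x_1^2x_3 - 1/5x_1x_2^2 - 1/2x_1x_2 + 2/3x_1x_3 + 1/2x_1.
  leading term x_1^2x_3: subtract (-1/9x_3)·g_4 from -1/9x_1^2x_3 - 1/5x_1x_2^2 - 1/2x_1x_2 + 2/3x_1x_3 + 1/2x_1 → -1/5x_1x_2^2 - 1/2x_1x_2 + 29/45x_1x_3 + 1/2x_1
  leading term x_1x_2^2: subtract (-1/10x_1x_2)·f_2 from -1/5x_1x_2^2 - 1/2x_1x_2 + 29/45x_1x_3 + 1/2x_1 → -7/10x_1x_2 + 29/45x_1x_3 + 1/2x_1
  leading term x_1x_2: subtract (-7/20x_1)·f_2 from -7/10x_1x_2 + 29/45x_1x_3 + 1/2x_1 → 29/45x_1x_3 - 1/5x_1
  leading term x_1x_3: no divisor's leading term divides it; move 29/45x_1x_3 to the remainder.
  leading term x_1: no divisor's leading term divides it; move -1/5x_1 to the remainder.
  remainder 29/45x_1x_3 - 1/5x_1 ≠ 0; add g_5 = 29/45x_1x_3 - 1/5x_1 to the basis.

S(f_2,f_3): lcm = x_1x_2. S = -1/9x_1x_3 - x_1 - 1/2x_2 + 2/3x_3 + 1/2.
  leading term x_1x_3: subtract (-5/29)·g_5 from -1/9x_1x_3 - x_1 - 1/2x_2 + 2/3x_3 + 1/2 → -30/29x_1 - 1/2x_2 + 2/3x_3 + 1/2
  leading term x_1: no divisor's leading term divides it; move -30/29x_1 to the remainder.
  leading term x_2: subtract (-1/4)·f_2 from -1/2x_2 + 2/3x_3 + 1/2 → 2/3x_3
  leading term x_3: no divisor's leading term divides it; move 2/3x_3 to the remainder.
  remainder -30/29x_1 + 2/3x_3 ≠ 0; add g_6 = -30/29x_1 + 2/3x_3 to the basis.

S(f_3,g_5): lcm = x_1x_2x_3. S = 9/29x_1x_2 + 1/9x_1x_3^2 + 1/2x_2x_3 - 2/3x_3^2 - 1/2x_3.
  leading term x_1x_2: subtract (9/58x_1)·f_2 from 9/29x_1x_2 + 1/9x_1x_3^2 + 1/2x_2x_3 - 2/3x_3^2 - 1/2x_3 → 1/9x_1x_3^2 + 9/29x_1 + 1/2x_2x_3 - 2/3x_3^2 - 1/2x_3
  leading term x_1x_3^2: subtract (5/29x_3)·g_5 from 1/9x_1x_3^2 + 9/29x_1 + 1/2x_2x_3 - 2/3x_3^2 - 1/2x_3 → 1/29x_1x_3 + 9/29x_1 + 1/2x_2x_3 - 2/3x_3^2 - 1/2x_3
  leading term x_1x_3: subtract (45/841)·g_5 from 1/29x_1x_3 + 9/29x_1 + 1/2x_2x_3 - 2/3x_3^2 - 1/2x_3 → 270/841x_1 + 1/2x_2x_3 - 2/3x_3^2 - 1/2x_3
  leading term x_1: subtract (-9/29)·g_6 from 270/841x_1 + 1/2x_2x_3 - 2/3x_3^2 - 1/2x_3 → 1/2x_2x_3 - 2/3x_3^2 - 17/58x_3
  leading term x_2x_3: subtract (1/4x_3)·f_2 from 1/2x_2x_3 - 2/3x_3^2 - 17/58x_3 → -2/3x_3^2 + 6/29x_3
  leading term x_3^2: no divisor's leading term divides it; move -2/3x_3^2 to the remainder.
  leading term x_3: no divisor's leading term divides it; move 6/29x_3 to the remainder.
  remainder -2/3x_3^2 + 6/29x_3 ≠ 0; add g_7 = -2/3x_3^2 + 6/29x_3 to the basis.

The other S-polynomials (S(f_1,g_4), S(f_2,g_4), S(f_3,g_4), S(f_1,g_5), S(f_2,g_5), S(g_4,g_5), S(f_1,g_6), S(f_2,g_6), S(f_3,g_6), S(g_4,g_6), S(g_5,g_6), S(f_1,g_7), S(f_2,g_7), S(f_3,g_7), S(g_4,g_7), S(g_5,g_7), S(g_6,g_7)) all reduce to 0 modulo the current basis, so we have a Gröbner basis.
Inter-reduce: drop elements whose leading term is divisible by another's, tail-reduce, and make monic.

G = {x_1 - 29/45x_3, x_2 - 1, x_3^2 - 9/29x_3}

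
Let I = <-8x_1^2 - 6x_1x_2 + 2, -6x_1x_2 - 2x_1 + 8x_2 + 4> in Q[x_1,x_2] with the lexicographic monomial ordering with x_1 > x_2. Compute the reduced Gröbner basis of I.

This is the nonlinear analogue of row-reducing a linear system.

f_1 = -8x_1^2 - 6x_1x_2 + 2, LT = x_1^2.
f_2 = -6x_1x_2 - 2x_1 + 8x_2 + 4, LT = x_1x_2.

S(f_1,f_2): lcm = x_1^2x_2. S = -1/3x_1^2 + 3/4x_1x_2^2 + 4/3x_1x_2 + 2/3x_1 - 1/4x_2.
  leading term x_1^2: subtract (1/24)·f_1 from -1/3x_1^2 + 3/4x_1x_2^2 + 4/3x_1x_2 + 2/3x_1 - 1/4x_2 → 3/4x_1x_2^2 + 19/12x_1x_2 + 2/3x_1 - 1/4x_2 - 1/12
  leading term x_1x_2^2: subtract (-1/8x_2)·f_2 from 3/4x_1x_2^2 + 19/12x_1x_2 + 2/3x_1 - 1/4x_2 - 1/12 → 4/3x_1x_2 + 2/3x_1 + x_2^2 + 1/4x_2 - 1/12
  leading term x_1x_2: subtract (-2/9)·f_2 from 4/3x_1x_2 + 2/3x_1 + x_2^2 + 1/4x_2 - 1/12 → 2/9x_1 + x_2^2 + 73/36x_2 + 29/36
  leading term x_1: no divisor's leading term divides it; move 2/9x_1 to the remainder.
  leading term x_2^2: no divisor's leading term divides it; move x_2^2 to the remainder.
  leading term x_2: no divisor's leading term divides it; move 73/36x_2 to the remainder.
  leading term 1: no divisor's leading term divides it; move 29/36 to the remainder.
  remainder 2/9x_1 + x_2^2 + 73/36x_2 + 29/36 ≠ 0; add g_3 = 2/9x_1 + x_2^2 + 73/36x_2 + 29/36 to the basis.

S(f_1,g_3): lcm = x_1^2. S = -9/2x_1x_2^2 - 67/8x_1x_2 - 29/8x_1 - 1/4.
  leading term x_1x_2^2: subtract (3/4x_2)·f_2 from -9/2x_1x_2^2 - 67/8x_1x_2 - 29/8x_1 - 1/4 → -55/8x_1x_2 - 29/8x_1 - 6x_2^2 - 3x_2 - 1/4
  leading term x_1x_2: subtract (55/48)·f_2 from -55/8x_1x_2 - 29/8x_1 - 6x_2^2 - 3x_2 - 1/4 → -4/3x_1 - 6x_2^2 - 73/6x_2 - 29/6
  leading term x_1: subtract (-6)·g_3 from -4/3x_1 - 6x_2^2 - 73/6x_2 - 29/6 → 0
  remainder 0.

S(f_2,g_3): lcm = x_1x_2. S = 1/3x_1 - 9/2x_2^3 - 73/8x_2^2 - 119/24x_2 - 2/3.
  leading term x_1: subtract (3/2)·g_3 from 1/3x_1 - 9/2x_2^3 - 73/8x_2^2 - 119/24x_2 - 2/3 → -9/2x_2^3 - 85/8x_2^2 - 8x_2 - 15/8
  leading term x_2^3: no divisor's leading term divides it; move -9/2x_2^3 to the remainder.
  leading term x_2^2: no divisor's leading term divides it; move -85/8x_2^2 to the remainder.
  leading term x_2: no divisor's leading term divides it; move -8x_2 to the remainder.
  leading term 1: no divisor's leading term divides it; move -15/8 to the remainder.
  remainder -9/2x_2^3 - 85/8x_2^2 - 8x_2 - 15/8 ≠ 0; add g_4 = -9/2x_2^3 - 85/8x_2^2 - 8x_2 - 15/8 to the basis.

S(f_1,g_4): leading monomials are coprime, so the S-polynomial reduces to 0 (Buchberger's first criterion).
S(f_2,g_4): lcm = x_1x_2^3. S = -73/36x_1x_2^2 - 16/9x_1x_2 - 5/12x_1 - 4/3x_2^3 - 2/3x_2^2.
  leading term x_1x_2^2: subtract (73/216x_2)·f_2 from -73/36x_1x_2^2 - 16/9x_1x_2 - 5/12x_1 - 4/3x_2^3 - 2/3x_2^2 → -119/108x_1x_2 - 5/12x_1 - 4/3x_2^3 - 91/27x_2^2 - 73/54x_2
  leading term x_1x_2: subtract (119/648)·f_2 from -119/108x_1x_2 - 5/12x_1 - 4/3x_2^3 - 91/27x_2^2 - 73/54x_2 → -4/81x_1 - 4/3x_2^3 - 91/27x_2^2 - 457/162x_2 - 119/162
  leading term x_1: subtract (-2/9)·g_3 from -4/81x_1 - 4/3x_2^3 - 91/27x_2^2 - 457/162x_2 - 119/162 → -4/3x_2^3 - 85/27x_2^2 - 64/27x_2 - 5/9
  leading term x_2^3: subtract (8/27)·g_4 from -4/3x_2^3 - 85/27x_2^2 - 64/27x_2 - 5/9 → 0
  remainder 0.

S(g_3,g_4): leading monomials are coprime, so the S-polynomial reduces to 0 (Buchberger's first criterion).
Every S-polynomial of the final basis reduces to 0, so we have a Gröbner basis.
Inter-reduce: drop elements whose leading term is divisible by another's, tail-reduce, and make monic.

G = {x_1 + 9/2x_2^2 + 73/8x_2 + 29/8, x_2^3 + 85/36x_2^2 + 16/9x_2 + 5/12}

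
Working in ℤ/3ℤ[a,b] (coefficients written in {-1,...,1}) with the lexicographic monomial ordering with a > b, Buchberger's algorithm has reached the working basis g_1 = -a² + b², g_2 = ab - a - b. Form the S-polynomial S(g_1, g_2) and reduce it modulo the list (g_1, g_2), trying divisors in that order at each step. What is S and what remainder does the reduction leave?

S(g_1, g_2) = a² + ab - b³; remainder on division = a - b³ + b² + b.

lcm(LM(g_1), LM(g_2)) = a²b.
S = (lcm/LT(g_1))·g_1 − (lcm/LT(g_2))·g_2 = a² + ab - b³.
Reduce S modulo (g_1, g_2) in that order:
  leading term a²: subtract (-1)·g_1 from a² + ab - b³ → ab - b³ + b²
  leading term ab: subtract (1)·g_2 from ab - b³ + b² → a - b³ + b² + b
  leading term a: no divisor's leading term divides it; move a to the remainder.
  leading term b³: no divisor's leading term divides it; move -b³ to the remainder.
  leading term b²: no divisor's leading term divides it; move b² to the remainder.
  leading term b: no divisor's leading term divides it; move b to the remainder.
The remainder a - b³ + b² + b is nonzero, so it would be added as the next basis element.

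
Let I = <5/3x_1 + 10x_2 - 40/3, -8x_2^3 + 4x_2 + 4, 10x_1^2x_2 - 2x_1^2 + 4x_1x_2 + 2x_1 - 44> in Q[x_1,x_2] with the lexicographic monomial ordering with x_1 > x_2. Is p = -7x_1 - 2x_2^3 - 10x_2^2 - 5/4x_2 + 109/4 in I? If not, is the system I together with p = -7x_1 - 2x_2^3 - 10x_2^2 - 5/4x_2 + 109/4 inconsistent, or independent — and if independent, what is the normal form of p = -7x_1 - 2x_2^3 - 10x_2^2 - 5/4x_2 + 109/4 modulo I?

-7x_1 - 2x_2^3 - 10x_2^2 - 5/4x_2 + 109/4 lies in I (it reduces to 0).

First compute the reduced Gröbner basis of I by Buchberger's algorithm.
f_1 = 5/3x_1 + 10x_2 - 40/3, LT = x_1.
f_2 = -8x_2^3 + 4x_2 + 4, LT = x_2^3.
f_3 = 10x_1^2x_2 - 2x_1^2 + 4x_1x_2 + 2x_1 - 44, LT = x_1^2x_2.

S(f_1,f_3): lcm = x_1^2x_2. S = 1/5x_1^2 + 6x_1x_2^2 - 42/5x_1x_2 - 1/5x_1 + 22/5.
  leading term x_1^2: subtract (3/25x_1)·f_1 from 1/5x_1^2 + 6x_1x_2^2 - 42/5x_1x_2 - 1/5x_1 + 22/5 → 6x_1x_2^2 - 48/5x_1x_2 + 7/5x_1 + 22/5
  leading term x_1x_2^2: subtract (18/5x_2^2)·f_1 from 6x_1x_2^2 - 48/5x_1x_2 + 7/5x_1 + 22/5 → -48/5x_1x_2 + 7/5x_1 - 36x_2^3 + 48x_2^2 + 22/5
  leading term x_1x_2: subtract (-144/25x_2)·f_1 from -48/5x_1x_2 + 7/5x_1 - 36x_2^3 + 48x_2^2 + 22/5 → 7/5x_1 - 36x_2^3 + 528/5x_2^2 - 384/5x_2 + 22/5
  leading term x_1: subtract (21/25)·f_1 from 7/5x_1 - 36x_2^3 + 528/5x_2^2 - 384/5x_2 + 22/5 → -36x_2^3 + 528/5x_2^2 - 426/5x_2 + 78/5
  leading term x_2^3: subtract (9/2)·f_2 from -36x_2^3 + 528/5x_2^2 - 426/5x_2 + 78/5 → 528/5x_2^2 - 516/5x_2 - 12/5
  leading term x_2^2: no divisor's leading term divides it; move 528/5x_2^2 to the remainder.
  leading term x_2: no divisor's leading term divides it; move -516/5x_2 to the remainder.
  leading term 1: no divisor's leading term divides it; move -12/5 to the remainder.
  remainder 528/5x_2^2 - 516/5x_2 - 12/5 ≠ 0; add h_4 = 528/5x_2^2 - 516/5x_2 - 12/5 to the basis.

S(f_2,f_3): lcm = x_1^2x_2^3. S = 1/5x_1^2x_2^2 - 1/2x_1^2x_2 - 1/2x_1^2 - 2/5x_1x_2^3 - 1/5x_1x_2^2 + 22/5x_2^2.
  leading term x_1^2x_2^2: subtract (3/25x_1x_2^2)·f_1 from 1/5x_1^2x_2^2 - 1/2x_1^2x_2 - 1/2x_1^2 - 2/5x_1x_2^3 - 1/5x_1x_2^2 + 22/5x_2^2 → -1/2x_1^2x_2 - 1/2x_1^2 - 8/5x_1x_2^3 + 7/5x_1x_2^2 + 22/5x_2^2
  leading term x_1^2x_2: subtract (-3/10x_1x_2)·f_1 from -1/2x_1^2x_2 - 1/2x_1^2 - 8/5x_1x_2^3 + 7/5x_1x_2^2 + 22/5x_2^2 → -1/2x_1^2 - 8/5x_1x_2^3 + 22/5x_1x_2^2 - 4x_1x_2 + 22/5x_2^2
  leading term x_1^2: subtract (-3/10x_1)·f_1 from -1/2x_1^2 - 8/5x_1x_2^3 + 22/5x_1x_2^2 - 4x_1x_2 + 22/5x_2^2 → -8/5x_1x_2^3 + 22/5x_1x_2^2 - x_1x_2 - 4x_1 + 22/5x_2^2
  leading term x_1x_2^3: subtract (-24/25x_2^3)·f_1 from -8/5x_1x_2^3 + 22/5x_1x_2^2 - x_1x_2 - 4x_1 + 22/5x_2^2 → 22/5x_1x_2^2 - x_1x_2 - 4x_1 + 48/5x_2^4 - 64/5x_2^3 + 22/5x_2^2
  leading term x_1x_2^2: subtract (66/25x_2^2)·f_1 from 22/5x_1x_2^2 - x_1x_2 - 4x_1 + 48/5x_2^4 - 64/5x_2^3 + 22/5x_2^2 → -x_1x_2 - 4x_1 + 48/5x_2^4 - 196/5x_2^3 + 198/5x_2^2
  leading term x_1x_2: subtract (-3/5x_2)·f_1 from -x_1x_2 - 4x_1 + 48/5x_2^4 - 196/5x_2^3 + 198/5x_2^2 → -4x_1 + 48/5x_2^4 - 196/5x_2^3 + 228/5x_2^2 - 8x_2
  leading term x_1: subtract (-12/5)·f_1 from -4x_1 + 48/5x_2^4 - 196/5x_2^3 + 228/5x_2^2 - 8x_2 → 48/5x_2^4 - 196/5x_2^3 + 228/5x_2^2 + 16x_2 - 32
  leading term x_2^4: subtract (-6/5x_2)·f_2 from 48/5x_2^4 - 196/5x_2^3 + 228/5x_2^2 + 16x_2 - 32 → -196/5x_2^3 + 252/5x_2^2 + 104/5x_2 - 32
  leading term x_2^3: subtract (49/10)·f_2 from -196/5x_2^3 + 252/5x_2^2 + 104/5x_2 - 32 → 252/5x_2^2 + 6/5x_2 - 258/5
  leading term x_2^2: subtract (21/44)·h_4 from 252/5x_2^2 + 6/5x_2 - 258/5 → 555/11x_2 - 555/11
  leading term x_2: no divisor's leading term divides it; move 555/11x_2 to the remainder.
  leading term 1: no divisor's leading term divides it; move -555/11 to the remainder.
  remainder 555/11x_2 - 555/11 ≠ 0; add h_5 = 555/11x_2 - 555/11 to the basis.

The other S-polynomials (S(f_1,f_2), S(f_1,h_4), S(f_2,h_4), S(f_3,h_4), S(f_1,h_5), S(f_2,h_5), S(f_3,h_5), S(h_4,h_5)) all reduce to 0 modulo the current basis, so we have a Gröbner basis.
Inter-reduce: drop elements whose leading term is divisible by another's, tail-reduce, and make monic.
Reduced Gröbner basis: {x_1 - 2, x_2 - 1}.
Label its elements g_1 = x_1 - 2, g_2 = x_2 - 1.

Reduce p = -7x_1 - 2x_2^3 - 10x_2^2 - 5/4x_2 + 109/4 modulo G:
  leading term x_1: subtract (-7)·g_1 from -7x_1 - 2x_2^3 - 10x_2^2 - 5/4x_2 + 109/4 → -2x_2^3 - 10x_2^2 - 5/4x_2 + 53/4
  leading term x_2^3: subtract (-2x_2^2)·g_2 from -2x_2^3 - 10x_2^2 - 5/4x_2 + 53/4 → -12x_2^2 - 5/4x_2 + 53/4
  leading term x_2^2: subtract (-12x_2)·g_2 from -12x_2^2 - 5/4x_2 + 53/4 → -53/4x_2 + 53/4
  leading term x_2: subtract (-53/4)·g_2 from -53/4x_2 + 53/4 → 0
  normal form = 0.
Since the normal form is 0, p ∈ I.

The remainder on division by a Gröbner basis is unique — it is the normal form.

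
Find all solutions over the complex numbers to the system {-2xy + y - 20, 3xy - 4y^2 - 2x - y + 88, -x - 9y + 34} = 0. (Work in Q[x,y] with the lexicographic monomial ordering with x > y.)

Compute a lex Gröbner basis by Buchberger's algorithm.
f_1 = -2xy + y - 20, LT = xy.
f_2 = 3xy - 2x - 4y^2 - y + 88, LT = xy.
f_3 = -x - 9y + 34, LT = x.

S(f_1,f_2): lcm = xy. S = 2/3x + 4/3y^2 - 1/6y - 58/3.
  leading term x: subtract (-2/3)·f_3 from 2/3x + 4/3y^2 - 1/6y - 58/3 → 4/3y^2 - 37/6y + 10/3
  leading term y^2: no divisor's leading term divides it; move 4/3y^2 to the remainder.
  leading term y: no divisor's leading term divides it; move -37/6y to the remainder.
  leading term 1: no divisor's leading term divides it; move 10/3 to the remainder.
  remainder 4/3y^2 - 37/6y + 10/3 ≠ 0; add h_4 = 4/3y^2 - 37/6y + 10/3 to the basis.

S(f_1,f_3): lcm = xy. S = -9y^2 + 67/2y + 10.
  leading term y^2: subtract (-27/4)·h_4 from -9y^2 + 67/2y + 10 → -65/8y + 65/2
  leading term y: no divisor's leading term divides it; move -65/8y to the remainder.
  leading term 1: no divisor's leading term divides it; move 65/2 to the remainder.
  remainder -65/8y + 65/2 ≠ 0; add h_5 = -65/8y + 65/2 to the basis.

The other S-polynomials (S(f_2,f_3), S(f_1,h_4), S(f_2,h_4), S(f_3,h_4), S(f_1,h_5), S(f_2,h_5), S(f_3,h_5), S(h_4,h_5)) all reduce to 0 modulo the current basis, so we have a Gröbner basis.
Inter-reduce: drop elements whose leading term is divisible by another's, tail-reduce, and make monic.
Reduced Gröbner basis: {x + 2, y - 4}.

A lex Gröbner basis eliminates variables successively. Here y - 4 depends only on y, with roots {4}; lifting each root through the earlier basis elements recovers the full solutions.
  y = 4: the earlier basis element becomes x + 2 = 0, giving x = -2 — point (-2, 4).
Check: every point annihilates each of the original generators.

{(-2, 4)}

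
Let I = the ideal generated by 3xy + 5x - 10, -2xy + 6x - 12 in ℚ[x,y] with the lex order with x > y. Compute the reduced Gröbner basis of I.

G = {x - 2, y}

This is the nonlinear analogue of row-reducing a linear system.

f_1 = 3xy + 5x - 10, LT = xy.
f_2 = -2xy + 6x - 12, LT = xy.

S(f_1,f_2): lcm = xy. S = 14/3x - 28/3.
  leading term x: no divisor's leading term divides it; move 14/3x to the remainder.
  leading term 1: no divisor's leading term divides it; move -28/3 to the remainder.
  remainder 14/3x - 28/3 ≠ 0; add g_3 = 14/3x - 28/3 to the basis.

S(f_1,g_3): lcm = xy. S = 5/3x + 2y - 10/3.
  leading term x: subtract (5/14)·g_3 from 5/3x + 2y - 10/3 → 2y
  leading term y: no divisor's leading term divides it; move 2y to the remainder.
  remainder 2y ≠ 0; add g_4 = 2y to the basis.

The other S-polynomials (S(f_2,g_3), S(f_1,g_4), S(f_2,g_4), S(g_3,g_4)) all reduce to 0 modulo the current basis, so we have a Gröbner basis.
Inter-reduce: drop elements whose leading term is divisible by another's, tail-reduce, and make monic.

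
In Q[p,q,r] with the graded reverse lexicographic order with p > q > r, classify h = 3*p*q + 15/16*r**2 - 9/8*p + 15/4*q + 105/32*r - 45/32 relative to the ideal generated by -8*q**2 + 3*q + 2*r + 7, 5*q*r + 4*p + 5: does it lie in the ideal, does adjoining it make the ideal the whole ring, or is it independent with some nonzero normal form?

First compute the reduced Gröbner basis of I by Buchberger's algorithm.
f_1 = -8*q**2 + 3*q + 2*r + 7, LT = q**2.
f_2 = 5*q*r + 4*p + 5, LT = q*r.

S(f_1,f_2): lcm = q**2*r. S = -4/5*p*q - 3/8*q*r - 1/4*r**2 - q - 7/8*r.
  reduce S modulo (f_1, f_2):
  remainder -4/5*p*q - 1/4*r**2 + 3/10*p - q - 7/8*r + 3/8 ≠ 0; add k_3 = -4/5*p*q - 1/4*r**2 + 3/10*p - q - 7/8*r + 3/8 to the basis.

S(f_2,k_3): lcm = p*q*r. S = -5/16*r**3 + 4/5*p**2 + 3/8*p*r - 5/4*q*r - 35/32*r**2 + p + 15/32*r.
  reduce S modulo (f_1, f_2, k_3):
  remainder -5/16*r**3 + 4/5*p**2 + 3/8*p*r - 35/32*r**2 + 2*p + 15/32*r + 5/4 ≠ 0; add k_4 = -5/16*r**3 + 4/5*p**2 + 3/8*p*r - 35/32*r**2 + 2*p + 15/32*r + 5/4 to the basis.

The other S-polynomials (S(f_1,k_3), S(f_1,k_4), S(f_2,k_4), S(k_3,k_4)) all reduce to 0 modulo the current basis, so we have a Gröbner basis.
Inter-reduce: drop elements whose leading term is divisible by another's, tail-reduce, and make monic.
Reduced Gröbner basis: {r**3 - 64/25*p**2 - 6/5*p*r + 7/2*r**2 - 32/5*p - 3/2*r - 4, p*q + 5/16*r**2 - 3/8*p + 5/4*q + 35/32*r - 15/32, q**2 - 3/8*q - 1/4*r - 7/8, q*r + 4/5*p + 1}.
Label its elements g_1 = r**3 - 64/25*p**2 - 6/5*p*r + 7/2*r**2 - 32/5*p - 3/2*r - 4, g_2 = p*q + 5/16*r**2 - 3/8*p + 5/4*q + 35/32*r - 15/32, g_3 = q**2 - 3/8*q - 1/4*r - 7/8, g_4 = q*r + 4/5*p + 1.

Reduce h = 3*p*q + 15/16*r**2 - 9/8*p + 15/4*q + 105/32*r - 45/32 modulo G:
  leading term p*q: subtract (3)·g_2 from 3*p*q + 15/16*r**2 - 9/8*p + 15/4*q + 105/32*r - 45/32 → 0
  normal form = 0.
Since the normal form is 0, h ∈ I.

3*p*q + 15/16*r**2 - 9/8*p + 15/4*q + 105/32*r - 45/32 lies in I (it reduces to 0).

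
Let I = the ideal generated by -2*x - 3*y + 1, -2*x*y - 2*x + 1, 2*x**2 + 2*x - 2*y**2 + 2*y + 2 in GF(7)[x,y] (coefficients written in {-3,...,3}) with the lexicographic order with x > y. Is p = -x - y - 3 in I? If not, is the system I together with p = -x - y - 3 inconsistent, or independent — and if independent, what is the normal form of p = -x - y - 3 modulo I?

-x - y - 3 lies in I (it reduces to 0).

First compute the reduced Gröbner basis of I by Buchberger's algorithm.
f_1 = -2*x - 3*y + 1, LT = x.
f_2 = -2*x*y - 2*x + 1, LT = x*y.
f_3 = 2*x**2 + 2*x - 2*y**2 + 2*y + 2, LT = x**2.

S(f_1,f_2): lcm = x*y. S = -x - 2*y**2 + 3*y - 3.
  leading term x: subtract (-3)·f_1 from -x - 2*y**2 + 3*y - 3 → -2*y**2 + y
  leading term y**2: no divisor's leading term divides it; move -2*y**2 to the remainder.
  leading term y: no divisor's leading term divides it; move y to the remainder.
  remainder -2*y**2 + y ≠ 0; add h_4 = -2*y**2 + y to the basis.

S(f_1,f_3): lcm = x**2. S = -2*x*y + 2*x + y**2 - y - 1.
  leading term x*y: subtract (y)·f_1 from -2*x*y + 2*x + y**2 - y - 1 → 2*x - 3*y**2 - 2*y - 1
  leading term x: subtract (-1)·f_1 from 2*x - 3*y**2 - 2*y - 1 → -3*y**2 + 2*y
  leading term y**2: subtract (-2)·h_4 from -3*y**2 + 2*y → -3*y
  leading term y: no divisor's leading term divides it; move -3*y to the remainder.
  remainder -3*y ≠ 0; add h_5 = -3*y to the basis.

The other S-polynomials (S(f_2,f_3), S(f_1,h_4), S(f_2,h_4), S(f_3,h_4), S(f_1,h_5), S(f_2,h_5), S(f_3,h_5), S(h_4,h_5)) all reduce to 0 modulo the current basis, so we have a Gröbner basis.
Inter-reduce: drop elements whose leading term is divisible by another's, tail-reduce, and make monic.
Reduced Gröbner basis: {x + 3, y}.
Label its elements g_1 = x + 3, g_2 = y.

Reduce p = -x - y - 3 modulo G:
  leading term x: subtract (-1)·g_1 from -x - y - 3 → -y
  leading term y: subtract (-1)·g_2 from -y → 0
  normal form = 0.
Since the normal form is 0, p ∈ I.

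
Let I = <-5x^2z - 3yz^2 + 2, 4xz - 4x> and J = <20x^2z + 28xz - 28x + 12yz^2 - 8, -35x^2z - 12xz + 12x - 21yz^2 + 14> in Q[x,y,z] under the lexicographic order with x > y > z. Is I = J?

Yes, the ideals are equal.

Two ideals are equal iff their reduced Gröbner bases coincide (the reduced basis is unique for a fixed ordering).
Buchberger on the first generating set:
f_1 = -5x^2z - 3yz^2 + 2, LT = x^2z.
f_2 = 4xz - 4x, LT = xz.

S(f_1,f_2): lcm = x^2z. S = x^2 + 3/5yz^2 - 2/5.
  leading term x^2: no divisor's leading term divides it; move x^2 to the remainder.
  leading term yz^2: no divisor's leading term divides it; move 3/5yz^2 to the remainder.
  leading term 1: no divisor's leading term divides it; move -2/5 to the remainder.
  remainder x^2 + 3/5yz^2 - 2/5 ≠ 0; add g_3 = x^2 + 3/5yz^2 - 2/5 to the basis.

S(f_1,g_3): lcm = x^2z. S = -3/5yz^3 + 3/5yz^2 + 2/5z - 2/5.
  leading term yz^3: no divisor's leading term divides it; move -3/5yz^3 to the remainder.
  leading term yz^2: no divisor's leading term divides it; move 3/5yz^2 to the remainder.
  leading term z: no divisor's leading term divides it; move 2/5z to the remainder.
  leading term 1: no divisor's leading term divides it; move -2/5 to the remainder.
  remainder -3/5yz^3 + 3/5yz^2 + 2/5z - 2/5 ≠ 0; add g_4 = -3/5yz^3 + 3/5yz^2 + 2/5z - 2/5 to the basis.

The other S-polynomials (S(f_2,g_3), S(f_1,g_4), S(f_2,g_4), S(g_3,g_4)) all reduce to 0 modulo the current basis, so we have a Gröbner basis.
Inter-reduce: drop elements whose leading term is divisible by another's, tail-reduce, and make monic.
Reduced Gröbner basis: {x^2 + 3/5yz^2 - 2/5, xz - x, yz^3 - yz^2 - 2/3z + 2/3}.

Buchberger on the second generating set:
h_1 = 20x^2z + 28xz - 28x + 12yz^2 - 8, LT = x^2z.
h_2 = -35x^2z - 12xz + 12x - 21yz^2 + 14, LT = x^2z.

S(h_1,h_2): lcm = x^2z. S = 37/35xz - 37/35x.
  leading term xz: no divisor's leading term divides it; move 37/35xz to the remainder.
  leading term x: no divisor's leading term divides it; move -37/35x to the remainder.
  remainder 37/35xz - 37/35x ≠ 0; add k_3 = 37/35xz - 37/35x to the basis.

S(h_1,k_3): lcm = x^2z. S = x^2 + 7/5xz - 7/5x + 3/5yz^2 - 2/5.
  leading term x^2: no divisor's leading term divides it; move x^2 to the remainder.
  leading term xz: subtract (49/37)·k_3 from 7/5xz - 7/5x + 3/5yz^2 - 2/5 → 3/5yz^2 - 2/5
  leading term yz^2: no divisor's leading term divides it; move 3/5yz^2 to the remainder.
  leading term 1: no divisor's leading term divides it; move -2/5 to the remainder.
  remainder x^2 + 3/5yz^2 - 2/5 ≠ 0; add k_4 = x^2 + 3/5yz^2 - 2/5 to the basis.

S(h_1,k_4): lcm = x^2z. S = 7/5xz - 7/5x - 3/5yz^3 + 3/5yz^2 + 2/5z - 2/5.
  leading term xz: subtract (49/37)·k_3 from 7/5xz - 7/5x - 3/5yz^3 + 3/5yz^2 + 2/5z - 2/5 → -3/5yz^3 + 3/5yz^2 + 2/5z - 2/5
  leading term yz^3: no divisor's leading term divides it; move -3/5yz^3 to the remainder.
  leading term yz^2: no divisor's leading term divides it; move 3/5yz^2 to the remainder.
  leading term z: no divisor's leading term divides it; move 2/5z to the remainder.
  leading term 1: no divisor's leading term divides it; move -2/5 to the remainder.
  remainder -3/5yz^3 + 3/5yz^2 + 2/5z - 2/5 ≠ 0; add k_5 = -3/5yz^3 + 3/5yz^2 + 2/5z - 2/5 to the basis.

The other S-polynomials (S(h_2,k_3), S(h_2,k_4), S(k_3,k_4), S(h_1,k_5), S(h_2,k_5), S(k_3,k_5), S(k_4,k_5)) all reduce to 0 modulo the current basis, so we have a Gröbner basis.
Inter-reduce: drop elements whose leading term is divisible by another's, tail-reduce, and make monic.
Reduced Gröbner basis: {x^2 + 3/5yz^2 - 2/5, xz - x, yz^3 - yz^2 - 2/3z + 2/3}.

Same reduced basis, so the two generating sets span the same ideal.
The same test decides containment: I ⊆ J iff every generator of I reduces to 0 modulo a Gröbner basis of J.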